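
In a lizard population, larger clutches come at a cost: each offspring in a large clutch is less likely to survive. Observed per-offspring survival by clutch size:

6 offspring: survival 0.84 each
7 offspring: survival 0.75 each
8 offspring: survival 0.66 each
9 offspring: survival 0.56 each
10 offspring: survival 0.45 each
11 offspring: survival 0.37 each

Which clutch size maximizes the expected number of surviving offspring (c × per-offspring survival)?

8

Expected surviving offspring = c × s(c):
  c=6: 6 × 0.84 = 5.040
  c=7: 7 × 0.75 = 5.250
  c=8: 8 × 0.66 = 5.280
  c=9: 9 × 0.56 = 5.040
  c=10: 10 × 0.45 = 4.500
  c=11: 11 × 0.37 = 4.070
Maximum at c = 8 (5.280 surviving offspring).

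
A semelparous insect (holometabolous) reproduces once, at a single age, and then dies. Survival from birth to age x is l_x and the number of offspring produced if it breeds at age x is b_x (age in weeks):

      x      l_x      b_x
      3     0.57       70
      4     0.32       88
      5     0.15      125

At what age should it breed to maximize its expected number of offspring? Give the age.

3

Expected offspring if breeding at age x = l_x × b_x:
  age 3: 0.57 × 70 = 39.900
  age 4: 0.32 × 88 = 28.160
  age 5: 0.15 × 125 = 18.750
Maximum at age 3 (39.900).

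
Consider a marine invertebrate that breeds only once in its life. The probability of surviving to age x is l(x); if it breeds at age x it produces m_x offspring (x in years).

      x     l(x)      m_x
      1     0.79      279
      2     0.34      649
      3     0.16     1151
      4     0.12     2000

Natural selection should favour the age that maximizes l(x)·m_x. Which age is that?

4

Expected offspring if breeding at age x = l(x) × m_x:
  age 1: 0.79 × 279 = 220.410
  age 2: 0.34 × 649 = 220.660
  age 3: 0.16 × 1151 = 184.160
  age 4: 0.12 × 2000 = 240.000
Maximum at age 4 (240.000).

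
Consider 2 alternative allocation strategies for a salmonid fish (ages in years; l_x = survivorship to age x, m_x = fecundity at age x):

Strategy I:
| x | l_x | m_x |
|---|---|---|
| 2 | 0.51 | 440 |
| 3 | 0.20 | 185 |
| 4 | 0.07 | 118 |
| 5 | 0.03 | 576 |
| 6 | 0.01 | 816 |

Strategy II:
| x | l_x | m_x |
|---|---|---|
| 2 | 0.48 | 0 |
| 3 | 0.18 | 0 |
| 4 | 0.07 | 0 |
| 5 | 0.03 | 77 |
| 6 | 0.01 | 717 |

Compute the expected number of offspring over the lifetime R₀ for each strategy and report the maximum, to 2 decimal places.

295.10

Strategy I: R₀ = 0.51×440 + 0.20×185 + 0.07×118 + 0.03×576 + 0.01×816 = 295.1000
Strategy II: R₀ = 0.48×0 + 0.18×0 + 0.07×0 + 0.03×77 + 0.01×717 = 9.4800
Highest R₀: strategy I with 295.1000.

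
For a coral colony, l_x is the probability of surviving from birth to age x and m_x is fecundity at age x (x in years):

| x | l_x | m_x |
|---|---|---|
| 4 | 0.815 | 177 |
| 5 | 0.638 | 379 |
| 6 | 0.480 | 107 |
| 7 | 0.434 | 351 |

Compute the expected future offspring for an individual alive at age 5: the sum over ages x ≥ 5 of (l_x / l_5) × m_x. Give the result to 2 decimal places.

l_5 = 0.638. Conditional survival from age 5 to x is l_x / l_5.
  x=5: (0.638/0.638) × 379 = 379.0000
  x=6: (0.480/0.638) × 107 = 80.5016
  x=7: (0.434/0.638) × 351 = 238.7680
Sum = 379.0000 + 80.5016 + 238.7680 = 698.2696

698.27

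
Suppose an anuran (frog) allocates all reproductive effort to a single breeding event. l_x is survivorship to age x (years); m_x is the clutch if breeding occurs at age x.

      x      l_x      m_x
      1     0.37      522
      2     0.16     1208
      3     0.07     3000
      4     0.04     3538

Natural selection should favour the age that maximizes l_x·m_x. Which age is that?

Expected offspring if breeding at age x = l_x × m_x:
  age 1: 0.37 × 522 = 193.140
  age 2: 0.16 × 1208 = 193.280
  age 3: 0.07 × 3000 = 210.000
  age 4: 0.04 × 3538 = 141.520
Maximum at age 3 (210.000).

3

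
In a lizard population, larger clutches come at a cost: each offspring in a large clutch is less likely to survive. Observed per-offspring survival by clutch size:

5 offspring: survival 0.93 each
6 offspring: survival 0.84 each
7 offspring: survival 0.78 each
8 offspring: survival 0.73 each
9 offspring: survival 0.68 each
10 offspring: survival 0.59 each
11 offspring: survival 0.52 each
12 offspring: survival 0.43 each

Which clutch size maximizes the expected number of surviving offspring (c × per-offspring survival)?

Expected surviving offspring = c × s(c):
  c=5: 5 × 0.93 = 4.650
  c=6: 6 × 0.84 = 5.040
  c=7: 7 × 0.78 = 5.460
  c=8: 8 × 0.73 = 5.840
  c=9: 9 × 0.68 = 6.120
  c=10: 10 × 0.59 = 5.900
  c=11: 11 × 0.52 = 5.720
  c=12: 12 × 0.43 = 5.160
Maximum at c = 9 (6.120 surviving offspring).

9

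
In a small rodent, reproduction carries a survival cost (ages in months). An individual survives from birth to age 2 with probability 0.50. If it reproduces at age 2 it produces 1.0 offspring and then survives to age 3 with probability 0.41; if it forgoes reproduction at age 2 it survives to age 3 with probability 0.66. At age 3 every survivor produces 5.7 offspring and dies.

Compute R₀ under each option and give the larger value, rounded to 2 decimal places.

1.88

breed at age 2: R₀ = 0.50 × (1.0 + 0.41 × 5.7) = 0.50 × 3.3370 = 1.6685
delay to age 3: R₀ = 0.50 × (0.66 × 5.7) = 0.50 × 3.7620 = 1.8810
Higher: delay to age 3 (1.8810).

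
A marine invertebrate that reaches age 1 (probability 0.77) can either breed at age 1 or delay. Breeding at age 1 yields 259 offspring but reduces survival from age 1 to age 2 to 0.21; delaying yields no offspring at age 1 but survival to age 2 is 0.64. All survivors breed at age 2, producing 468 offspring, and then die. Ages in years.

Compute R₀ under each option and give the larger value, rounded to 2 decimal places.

breed at age 1: R₀ = 0.77 × (259 + 0.21 × 468) = 0.77 × 357.2800 = 275.1056
delay to age 2: R₀ = 0.77 × (0.64 × 468) = 0.77 × 299.5200 = 230.6304
Higher: breed at age 1 (275.1056).

275.11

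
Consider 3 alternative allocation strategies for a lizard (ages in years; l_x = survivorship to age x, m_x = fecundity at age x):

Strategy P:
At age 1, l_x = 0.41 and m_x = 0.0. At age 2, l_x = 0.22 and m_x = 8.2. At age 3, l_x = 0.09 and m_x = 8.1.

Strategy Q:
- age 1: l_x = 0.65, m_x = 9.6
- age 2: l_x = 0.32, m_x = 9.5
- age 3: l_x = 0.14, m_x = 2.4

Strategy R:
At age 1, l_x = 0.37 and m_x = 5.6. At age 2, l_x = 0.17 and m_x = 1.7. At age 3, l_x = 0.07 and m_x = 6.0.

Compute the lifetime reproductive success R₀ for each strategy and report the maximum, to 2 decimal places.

9.62

Strategy P: R₀ = 0.41×0.0 + 0.22×8.2 + 0.09×8.1 = 2.5330
Strategy Q: R₀ = 0.65×9.6 + 0.32×9.5 + 0.14×2.4 = 9.6160
Strategy R: R₀ = 0.37×5.6 + 0.17×1.7 + 0.07×6.0 = 2.7810
Highest R₀: strategy Q with 9.6160.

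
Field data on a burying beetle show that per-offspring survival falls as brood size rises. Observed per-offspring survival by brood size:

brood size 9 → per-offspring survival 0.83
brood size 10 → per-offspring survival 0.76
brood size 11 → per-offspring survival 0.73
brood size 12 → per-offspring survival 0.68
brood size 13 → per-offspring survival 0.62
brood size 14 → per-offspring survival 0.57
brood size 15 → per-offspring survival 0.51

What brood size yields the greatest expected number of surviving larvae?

12

Expected surviving larvae = c × s(c):
  c=9: 9 × 0.83 = 7.470
  c=10: 10 × 0.76 = 7.600
  c=11: 11 × 0.73 = 8.030
  c=12: 12 × 0.68 = 8.160
  c=13: 13 × 0.62 = 8.060
  c=14: 14 × 0.57 = 7.980
  c=15: 15 × 0.51 = 7.650
Maximum at c = 12 (8.160 surviving larvae).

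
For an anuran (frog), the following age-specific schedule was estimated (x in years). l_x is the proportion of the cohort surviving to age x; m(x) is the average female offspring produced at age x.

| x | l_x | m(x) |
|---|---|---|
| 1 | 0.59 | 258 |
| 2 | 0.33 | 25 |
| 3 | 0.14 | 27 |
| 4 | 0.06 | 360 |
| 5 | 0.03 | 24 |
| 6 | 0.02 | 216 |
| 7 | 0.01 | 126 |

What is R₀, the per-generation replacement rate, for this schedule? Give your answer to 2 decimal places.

192.15

R₀ = Σ l_x m(x):
  age 1: 0.59 × 258 = 152.2200
  age 2: 0.33 × 25 = 8.2500
  age 3: 0.14 × 27 = 3.7800
  age 4: 0.06 × 360 = 21.6000
  age 5: 0.03 × 24 = 0.7200
  age 6: 0.02 × 216 = 4.3200
  age 7: 0.01 × 126 = 1.2600
R₀ = 152.2200 + 8.2500 + 3.7800 + 21.6000 + 0.7200 + 4.3200 + 1.2600 = 192.1500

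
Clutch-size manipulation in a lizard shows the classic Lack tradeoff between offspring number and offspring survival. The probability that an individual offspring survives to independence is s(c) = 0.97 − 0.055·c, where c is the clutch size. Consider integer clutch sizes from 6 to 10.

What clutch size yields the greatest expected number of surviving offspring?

Expected surviving offspring = c × s(c):
  c=6: 6 × 0.640 = 3.840
  c=7: 7 × 0.585 = 4.095
  c=8: 8 × 0.530 = 4.240
  c=9: 9 × 0.475 = 4.275
  c=10: 10 × 0.420 = 4.200
Maximum at c = 9 (4.275 surviving offspring).

9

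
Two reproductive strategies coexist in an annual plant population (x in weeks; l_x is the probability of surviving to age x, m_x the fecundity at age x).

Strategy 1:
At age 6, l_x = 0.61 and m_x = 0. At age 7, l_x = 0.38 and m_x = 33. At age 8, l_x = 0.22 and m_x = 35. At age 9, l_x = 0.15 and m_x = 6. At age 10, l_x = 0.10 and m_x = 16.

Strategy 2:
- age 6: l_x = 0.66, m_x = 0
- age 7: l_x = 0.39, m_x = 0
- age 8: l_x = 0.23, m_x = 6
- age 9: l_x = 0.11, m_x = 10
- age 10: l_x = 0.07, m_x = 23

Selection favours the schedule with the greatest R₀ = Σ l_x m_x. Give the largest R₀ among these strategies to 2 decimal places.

22.74

Strategy 1: R₀ = 0.61×0 + 0.38×33 + 0.22×35 + 0.15×6 + 0.10×16 = 22.7400
Strategy 2: R₀ = 0.66×0 + 0.39×0 + 0.23×6 + 0.11×10 + 0.07×23 = 4.0900
Highest R₀: strategy 1 with 22.7400.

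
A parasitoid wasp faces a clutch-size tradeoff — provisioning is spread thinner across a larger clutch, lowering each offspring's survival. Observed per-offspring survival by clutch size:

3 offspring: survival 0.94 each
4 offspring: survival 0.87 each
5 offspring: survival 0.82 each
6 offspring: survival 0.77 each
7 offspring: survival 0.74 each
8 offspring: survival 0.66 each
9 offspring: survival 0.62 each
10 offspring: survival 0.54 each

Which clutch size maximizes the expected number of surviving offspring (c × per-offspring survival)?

9

Expected surviving offspring = c × s(c):
  c=3: 3 × 0.94 = 2.820
  c=4: 4 × 0.87 = 3.480
  c=5: 5 × 0.82 = 4.100
  c=6: 6 × 0.77 = 4.620
  c=7: 7 × 0.74 = 5.180
  c=8: 8 × 0.66 = 5.280
  c=9: 9 × 0.62 = 5.580
  c=10: 10 × 0.54 = 5.400
Maximum at c = 9 (5.580 surviving offspring).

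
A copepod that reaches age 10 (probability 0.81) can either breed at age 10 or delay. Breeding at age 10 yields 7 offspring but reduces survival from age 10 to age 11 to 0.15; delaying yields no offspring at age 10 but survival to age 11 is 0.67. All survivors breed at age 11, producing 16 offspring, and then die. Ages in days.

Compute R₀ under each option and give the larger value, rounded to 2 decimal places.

8.68

breed at age 10: R₀ = 0.81 × (7 + 0.15 × 16) = 0.81 × 9.4000 = 7.6140
delay to age 11: R₀ = 0.81 × (0.67 × 16) = 0.81 × 10.7200 = 8.6832
Higher: delay to age 11 (8.6832).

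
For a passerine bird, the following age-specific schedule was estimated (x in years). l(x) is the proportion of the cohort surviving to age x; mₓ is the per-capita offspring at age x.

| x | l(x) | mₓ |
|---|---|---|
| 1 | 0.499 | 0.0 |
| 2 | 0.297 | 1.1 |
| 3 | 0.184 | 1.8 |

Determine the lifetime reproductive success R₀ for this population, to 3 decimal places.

0.658

R₀ = Σ l(x) mₓ:
  age 1: 0.499 × 0.0 = 0.0000
  age 2: 0.297 × 1.1 = 0.3267
  age 3: 0.184 × 1.8 = 0.3312
R₀ = 0.0000 + 0.3267 + 0.3312 = 0.6579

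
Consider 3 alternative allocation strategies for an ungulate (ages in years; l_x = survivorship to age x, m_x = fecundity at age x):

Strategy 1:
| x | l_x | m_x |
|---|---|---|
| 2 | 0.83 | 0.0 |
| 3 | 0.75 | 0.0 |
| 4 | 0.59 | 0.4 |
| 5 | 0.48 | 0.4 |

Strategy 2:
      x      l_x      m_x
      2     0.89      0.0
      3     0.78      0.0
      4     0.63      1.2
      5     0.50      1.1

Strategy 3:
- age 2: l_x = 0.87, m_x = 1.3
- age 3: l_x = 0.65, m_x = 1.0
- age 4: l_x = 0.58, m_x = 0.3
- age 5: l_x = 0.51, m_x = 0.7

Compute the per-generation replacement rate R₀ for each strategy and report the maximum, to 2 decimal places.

2.31

Strategy 1: R₀ = 0.83×0.0 + 0.75×0.0 + 0.59×0.4 + 0.48×0.4 = 0.4280
Strategy 2: R₀ = 0.89×0.0 + 0.78×0.0 + 0.63×1.2 + 0.50×1.1 = 1.3060
Strategy 3: R₀ = 0.87×1.3 + 0.65×1.0 + 0.58×0.3 + 0.51×0.7 = 2.3120
Highest R₀: strategy 3 with 2.3120.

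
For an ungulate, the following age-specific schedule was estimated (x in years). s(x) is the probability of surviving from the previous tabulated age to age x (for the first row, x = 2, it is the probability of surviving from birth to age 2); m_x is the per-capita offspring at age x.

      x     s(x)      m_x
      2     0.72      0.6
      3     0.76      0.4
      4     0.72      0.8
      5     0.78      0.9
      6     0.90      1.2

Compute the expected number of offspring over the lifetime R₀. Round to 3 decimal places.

1.575

Survivorship from birth: l_x = s_2·s_3·…·s_x.
  l_2 = 0.72000
  l_3 = 0.54720
  l_4 = 0.39398
  l_5 = 0.30731
  l_6 = 0.27658
R₀ = Σ l_x m_x:
  age 2: 0.72000 × 0.6 = 0.4320
  age 3: 0.54720 × 0.4 = 0.2189
  age 4: 0.39398 × 0.8 = 0.3152
  age 5: 0.30731 × 0.9 = 0.2766
  age 6: 0.27658 × 1.2 = 0.3319
R₀ = 0.4320 + 0.2189 + 0.3152 + 0.2766 + 0.3319 = 1.5745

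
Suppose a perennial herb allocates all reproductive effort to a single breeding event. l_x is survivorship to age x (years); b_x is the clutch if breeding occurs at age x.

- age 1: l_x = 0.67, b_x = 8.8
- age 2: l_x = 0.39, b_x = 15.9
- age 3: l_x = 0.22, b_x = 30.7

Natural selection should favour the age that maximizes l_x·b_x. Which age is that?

Expected offspring if breeding at age x = l_x × b_x:
  age 1: 0.67 × 8.8 = 5.896
  age 2: 0.39 × 15.9 = 6.201
  age 3: 0.22 × 30.7 = 6.754
Maximum at age 3 (6.754).

3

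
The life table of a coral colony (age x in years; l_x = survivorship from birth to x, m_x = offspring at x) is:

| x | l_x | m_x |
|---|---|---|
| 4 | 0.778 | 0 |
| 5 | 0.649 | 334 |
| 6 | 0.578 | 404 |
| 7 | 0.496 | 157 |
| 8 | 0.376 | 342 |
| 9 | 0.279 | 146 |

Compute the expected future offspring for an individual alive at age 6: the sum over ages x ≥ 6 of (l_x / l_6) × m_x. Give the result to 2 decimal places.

l_6 = 0.578. Conditional survival from age 6 to x is l_x / l_6.
  x=6: (0.578/0.578) × 404 = 404.0000
  x=7: (0.496/0.578) × 157 = 134.7266
  x=8: (0.376/0.578) × 342 = 222.4775
  x=9: (0.279/0.578) × 146 = 70.4740
Sum = 404.0000 + 134.7266 + 222.4775 + 70.4740 = 831.6782

831.68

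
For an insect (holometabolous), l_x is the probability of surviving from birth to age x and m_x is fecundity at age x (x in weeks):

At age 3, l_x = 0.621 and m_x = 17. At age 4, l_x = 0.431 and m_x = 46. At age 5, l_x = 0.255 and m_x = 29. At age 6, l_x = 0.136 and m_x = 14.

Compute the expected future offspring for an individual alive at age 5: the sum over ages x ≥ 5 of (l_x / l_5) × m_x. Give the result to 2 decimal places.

l_5 = 0.255. Conditional survival from age 5 to x is l_x / l_5.
  x=5: (0.255/0.255) × 29 = 29.0000
  x=6: (0.136/0.255) × 14 = 7.4667
Sum = 29.0000 + 7.4667 = 36.4667

36.47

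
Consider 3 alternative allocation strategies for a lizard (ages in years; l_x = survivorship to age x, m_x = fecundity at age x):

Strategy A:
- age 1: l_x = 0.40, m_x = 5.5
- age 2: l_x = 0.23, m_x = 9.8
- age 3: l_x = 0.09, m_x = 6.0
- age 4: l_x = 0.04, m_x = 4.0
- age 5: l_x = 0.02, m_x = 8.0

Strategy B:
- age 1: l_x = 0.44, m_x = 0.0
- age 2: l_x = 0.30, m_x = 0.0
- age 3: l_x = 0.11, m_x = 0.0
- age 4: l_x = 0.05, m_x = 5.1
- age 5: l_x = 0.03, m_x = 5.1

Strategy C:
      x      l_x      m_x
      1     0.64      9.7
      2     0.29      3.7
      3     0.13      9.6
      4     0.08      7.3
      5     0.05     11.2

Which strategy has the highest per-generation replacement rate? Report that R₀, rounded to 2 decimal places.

Strategy A: R₀ = 0.40×5.5 + 0.23×9.8 + 0.09×6.0 + 0.04×4.0 + 0.02×8.0 = 5.3140
Strategy B: R₀ = 0.44×0.0 + 0.30×0.0 + 0.11×0.0 + 0.05×5.1 + 0.03×5.1 = 0.4080
Strategy C: R₀ = 0.64×9.7 + 0.29×3.7 + 0.13×9.6 + 0.08×7.3 + 0.05×11.2 = 9.6730
Highest R₀: strategy C with 9.6730.

9.67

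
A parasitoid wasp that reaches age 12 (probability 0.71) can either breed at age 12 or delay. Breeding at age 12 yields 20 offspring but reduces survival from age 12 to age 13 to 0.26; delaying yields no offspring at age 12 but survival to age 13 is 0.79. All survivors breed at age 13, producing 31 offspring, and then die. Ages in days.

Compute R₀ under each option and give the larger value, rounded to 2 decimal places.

breed at age 12: R₀ = 0.71 × (20 + 0.26 × 31) = 0.71 × 28.0600 = 19.9226
delay to age 13: R₀ = 0.71 × (0.79 × 31) = 0.71 × 24.4900 = 17.3879
Higher: breed at age 12 (19.9226).

19.92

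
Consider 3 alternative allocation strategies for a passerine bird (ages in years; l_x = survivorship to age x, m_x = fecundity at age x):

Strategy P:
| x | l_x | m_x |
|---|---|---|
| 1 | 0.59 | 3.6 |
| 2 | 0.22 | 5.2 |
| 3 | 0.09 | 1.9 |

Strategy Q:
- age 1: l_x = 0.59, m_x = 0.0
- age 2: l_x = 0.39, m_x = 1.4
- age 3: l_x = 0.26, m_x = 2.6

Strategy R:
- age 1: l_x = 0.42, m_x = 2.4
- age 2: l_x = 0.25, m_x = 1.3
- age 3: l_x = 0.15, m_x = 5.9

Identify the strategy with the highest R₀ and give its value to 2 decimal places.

Strategy P: R₀ = 0.59×3.6 + 0.22×5.2 + 0.09×1.9 = 3.4390
Strategy Q: R₀ = 0.59×0.0 + 0.39×1.4 + 0.26×2.6 = 1.2220
Strategy R: R₀ = 0.42×2.4 + 0.25×1.3 + 0.15×5.9 = 2.2180
Highest R₀: strategy P with 3.4390.

3.44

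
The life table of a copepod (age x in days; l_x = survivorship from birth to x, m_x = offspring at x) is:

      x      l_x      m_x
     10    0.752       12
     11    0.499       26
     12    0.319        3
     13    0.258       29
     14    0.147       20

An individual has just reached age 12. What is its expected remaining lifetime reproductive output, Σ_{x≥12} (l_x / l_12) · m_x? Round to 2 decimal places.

35.67

l_12 = 0.319. Conditional survival from age 12 to x is l_x / l_12.
  x=12: (0.319/0.319) × 3 = 3.0000
  x=13: (0.258/0.319) × 29 = 23.4545
  x=14: (0.147/0.319) × 20 = 9.2163
Sum = 3.0000 + 23.4545 + 9.2163 = 35.6708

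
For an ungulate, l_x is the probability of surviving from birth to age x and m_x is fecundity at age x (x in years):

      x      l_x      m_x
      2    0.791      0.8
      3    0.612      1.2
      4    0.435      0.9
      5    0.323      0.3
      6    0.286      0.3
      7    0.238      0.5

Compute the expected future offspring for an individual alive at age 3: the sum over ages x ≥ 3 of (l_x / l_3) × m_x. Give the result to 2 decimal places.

2.33

l_3 = 0.612. Conditional survival from age 3 to x is l_x / l_3.
  x=3: (0.612/0.612) × 1.2 = 1.2000
  x=4: (0.435/0.612) × 0.9 = 0.6397
  x=5: (0.323/0.612) × 0.3 = 0.1583
  x=6: (0.286/0.612) × 0.3 = 0.1402
  x=7: (0.238/0.612) × 0.5 = 0.1944
Sum = 1.2000 + 0.6397 + 0.1583 + 0.1402 + 0.1944 = 2.3327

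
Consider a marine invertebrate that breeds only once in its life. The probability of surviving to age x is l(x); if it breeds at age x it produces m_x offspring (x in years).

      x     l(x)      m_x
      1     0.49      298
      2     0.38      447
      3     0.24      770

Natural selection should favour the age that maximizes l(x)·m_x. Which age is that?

Expected offspring if breeding at age x = l(x) × m_x:
  age 1: 0.49 × 298 = 146.020
  age 2: 0.38 × 447 = 169.860
  age 3: 0.24 × 770 = 184.800
Maximum at age 3 (184.800).

3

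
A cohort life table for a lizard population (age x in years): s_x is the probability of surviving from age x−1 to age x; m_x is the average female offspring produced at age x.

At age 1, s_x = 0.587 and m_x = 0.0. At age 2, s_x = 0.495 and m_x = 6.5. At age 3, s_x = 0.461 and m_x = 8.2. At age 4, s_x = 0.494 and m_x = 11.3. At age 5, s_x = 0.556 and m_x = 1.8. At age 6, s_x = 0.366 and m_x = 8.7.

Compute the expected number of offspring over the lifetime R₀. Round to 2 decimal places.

3.92

Survivorship from birth: l_x = s_1·s_2·…·s_x.
  l_1 = 0.58700
  l_2 = 0.29056
  l_3 = 0.13395
  l_4 = 0.06617
  l_5 = 0.03679
  l_6 = 0.01347
R₀ = Σ l_x m_x:
  age 1: 0.58700 × 0.0 = 0.0000
  age 2: 0.29056 × 6.5 = 1.8886
  age 3: 0.13395 × 8.2 = 1.0984
  age 4: 0.06617 × 11.3 = 0.7477
  age 5: 0.03679 × 1.8 = 0.0662
  age 6: 0.01347 × 8.7 = 0.1172
R₀ = 0.0000 + 1.8886 + 1.0984 + 0.7477 + 0.0662 + 0.1172 = 3.9182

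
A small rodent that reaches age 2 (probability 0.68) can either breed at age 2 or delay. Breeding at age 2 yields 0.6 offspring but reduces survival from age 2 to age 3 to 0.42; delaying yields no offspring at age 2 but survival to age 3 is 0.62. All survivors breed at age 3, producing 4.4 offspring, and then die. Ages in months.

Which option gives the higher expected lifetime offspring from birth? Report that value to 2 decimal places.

1.86

breed at age 2: R₀ = 0.68 × (0.6 + 0.42 × 4.4) = 0.68 × 2.4480 = 1.6646
delay to age 3: R₀ = 0.68 × (0.62 × 4.4) = 0.68 × 2.7280 = 1.8550
Higher: delay to age 3 (1.8550).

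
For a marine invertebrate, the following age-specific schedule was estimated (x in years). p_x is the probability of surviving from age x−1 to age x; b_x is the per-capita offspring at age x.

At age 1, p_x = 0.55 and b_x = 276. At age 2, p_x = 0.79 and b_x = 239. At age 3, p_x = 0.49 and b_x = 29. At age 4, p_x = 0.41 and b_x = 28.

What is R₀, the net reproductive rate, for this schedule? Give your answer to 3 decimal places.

264.264

Survivorship from birth: l_x = p_1·p_2·…·p_x.
  l_1 = 0.55000
  l_2 = 0.43450
  l_3 = 0.21291
  l_4 = 0.08729
R₀ = Σ l_x b_x:
  age 1: 0.55000 × 276 = 151.8000
  age 2: 0.43450 × 239 = 103.8455
  age 3: 0.21291 × 29 = 6.1744
  age 4: 0.08729 × 28 = 2.4441
R₀ = 151.8000 + 103.8455 + 6.1744 + 2.4441 = 264.2640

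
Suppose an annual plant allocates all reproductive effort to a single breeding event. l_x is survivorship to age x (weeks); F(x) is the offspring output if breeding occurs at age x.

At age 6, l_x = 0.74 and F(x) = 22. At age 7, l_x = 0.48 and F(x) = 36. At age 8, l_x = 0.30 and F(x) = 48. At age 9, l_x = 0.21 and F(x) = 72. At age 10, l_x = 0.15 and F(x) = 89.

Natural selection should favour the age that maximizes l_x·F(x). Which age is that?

7

Expected offspring if breeding at age x = l_x × F(x):
  age 6: 0.74 × 22 = 16.280
  age 7: 0.48 × 36 = 17.280
  age 8: 0.30 × 48 = 14.400
  age 9: 0.21 × 72 = 15.120
  age 10: 0.15 × 89 = 13.350
Maximum at age 7 (17.280).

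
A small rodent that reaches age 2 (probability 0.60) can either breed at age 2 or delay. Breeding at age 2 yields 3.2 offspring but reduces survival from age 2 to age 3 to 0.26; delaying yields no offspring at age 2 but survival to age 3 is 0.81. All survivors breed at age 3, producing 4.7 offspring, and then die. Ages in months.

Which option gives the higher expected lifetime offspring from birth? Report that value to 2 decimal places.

2.65

breed at age 2: R₀ = 0.60 × (3.2 + 0.26 × 4.7) = 0.60 × 4.4220 = 2.6532
delay to age 3: R₀ = 0.60 × (0.81 × 4.7) = 0.60 × 3.8070 = 2.2842
Higher: breed at age 2 (2.6532).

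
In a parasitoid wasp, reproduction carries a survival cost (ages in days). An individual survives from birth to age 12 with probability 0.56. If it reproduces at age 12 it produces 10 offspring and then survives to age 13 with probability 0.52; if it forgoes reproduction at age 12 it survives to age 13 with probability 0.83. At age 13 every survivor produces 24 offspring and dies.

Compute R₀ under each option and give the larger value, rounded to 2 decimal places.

12.59

breed at age 12: R₀ = 0.56 × (10 + 0.52 × 24) = 0.56 × 22.4800 = 12.5888
delay to age 13: R₀ = 0.56 × (0.83 × 24) = 0.56 × 19.9200 = 11.1552
Higher: breed at age 12 (12.5888).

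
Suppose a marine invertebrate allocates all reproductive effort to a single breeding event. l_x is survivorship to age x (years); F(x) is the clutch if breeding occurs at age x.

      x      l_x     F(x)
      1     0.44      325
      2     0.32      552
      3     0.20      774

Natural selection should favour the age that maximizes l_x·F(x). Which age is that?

Expected offspring if breeding at age x = l_x × F(x):
  age 1: 0.44 × 325 = 143.000
  age 2: 0.32 × 552 = 176.640
  age 3: 0.20 × 774 = 154.800
Maximum at age 2 (176.640).

2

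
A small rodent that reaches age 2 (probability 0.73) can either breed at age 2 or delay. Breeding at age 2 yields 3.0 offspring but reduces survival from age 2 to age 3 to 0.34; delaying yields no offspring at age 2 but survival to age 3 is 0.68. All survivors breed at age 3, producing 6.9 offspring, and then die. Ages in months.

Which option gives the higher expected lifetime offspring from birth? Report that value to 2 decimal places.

3.90

breed at age 2: R₀ = 0.73 × (3.0 + 0.34 × 6.9) = 0.73 × 5.3460 = 3.9026
delay to age 3: R₀ = 0.73 × (0.68 × 6.9) = 0.73 × 4.6920 = 3.4252
Higher: breed at age 2 (3.9026).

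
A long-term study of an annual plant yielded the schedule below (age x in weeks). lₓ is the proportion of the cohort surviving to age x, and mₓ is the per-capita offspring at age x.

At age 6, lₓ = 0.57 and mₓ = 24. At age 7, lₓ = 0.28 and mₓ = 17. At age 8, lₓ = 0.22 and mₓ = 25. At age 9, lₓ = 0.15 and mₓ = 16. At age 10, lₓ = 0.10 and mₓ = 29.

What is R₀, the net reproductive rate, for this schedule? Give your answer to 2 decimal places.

R₀ = Σ lₓ mₓ:
  age 6: 0.57 × 24 = 13.6800
  age 7: 0.28 × 17 = 4.7600
  age 8: 0.22 × 25 = 5.5000
  age 9: 0.15 × 16 = 2.4000
  age 10: 0.10 × 29 = 2.9000
R₀ = 13.6800 + 4.7600 + 5.5000 + 2.4000 + 2.9000 = 29.2400

29.24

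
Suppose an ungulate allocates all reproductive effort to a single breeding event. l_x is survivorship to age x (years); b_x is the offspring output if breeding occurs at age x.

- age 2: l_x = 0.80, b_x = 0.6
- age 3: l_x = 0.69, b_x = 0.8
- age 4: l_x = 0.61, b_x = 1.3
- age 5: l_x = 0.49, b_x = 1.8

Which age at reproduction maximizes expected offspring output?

Expected offspring if breeding at age x = l_x × b_x:
  age 2: 0.80 × 0.6 = 0.480
  age 3: 0.69 × 0.8 = 0.552
  age 4: 0.61 × 1.3 = 0.793
  age 5: 0.49 × 1.8 = 0.882
Maximum at age 5 (0.882).

5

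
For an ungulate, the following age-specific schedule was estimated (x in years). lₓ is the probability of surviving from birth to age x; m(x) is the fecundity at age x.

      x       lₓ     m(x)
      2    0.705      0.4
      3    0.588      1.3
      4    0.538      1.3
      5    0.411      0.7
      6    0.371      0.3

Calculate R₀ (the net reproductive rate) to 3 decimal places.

R₀ = Σ lₓ m(x):
  age 2: 0.705 × 0.4 = 0.2820
  age 3: 0.588 × 1.3 = 0.7644
  age 4: 0.538 × 1.3 = 0.6994
  age 5: 0.411 × 0.7 = 0.2877
  age 6: 0.371 × 0.3 = 0.1113
R₀ = 0.2820 + 0.7644 + 0.6994 + 0.2877 + 0.1113 = 2.1448

2.145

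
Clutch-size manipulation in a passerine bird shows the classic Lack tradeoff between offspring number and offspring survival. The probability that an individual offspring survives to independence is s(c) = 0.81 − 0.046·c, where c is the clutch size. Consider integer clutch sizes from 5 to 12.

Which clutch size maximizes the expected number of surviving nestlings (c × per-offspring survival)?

9

Expected surviving nestlings = c × s(c):
  c=5: 5 × 0.580 = 2.900
  c=6: 6 × 0.534 = 3.204
  c=7: 7 × 0.488 = 3.416
  c=8: 8 × 0.442 = 3.536
  c=9: 9 × 0.396 = 3.564
  c=10: 10 × 0.350 = 3.500
  c=11: 11 × 0.304 = 3.344
  c=12: 12 × 0.258 = 3.096
Maximum at c = 9 (3.564 surviving nestlings).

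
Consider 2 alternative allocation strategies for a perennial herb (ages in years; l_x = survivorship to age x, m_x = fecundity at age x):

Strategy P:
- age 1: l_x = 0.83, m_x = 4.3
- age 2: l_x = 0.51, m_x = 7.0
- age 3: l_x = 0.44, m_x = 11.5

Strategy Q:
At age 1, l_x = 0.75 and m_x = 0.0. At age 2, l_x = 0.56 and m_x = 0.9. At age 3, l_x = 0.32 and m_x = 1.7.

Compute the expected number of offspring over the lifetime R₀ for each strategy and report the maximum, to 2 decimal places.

12.20

Strategy P: R₀ = 0.83×4.3 + 0.51×7.0 + 0.44×11.5 = 12.1990
Strategy Q: R₀ = 0.75×0.0 + 0.56×0.9 + 0.32×1.7 = 1.0480
Highest R₀: strategy P with 12.1990.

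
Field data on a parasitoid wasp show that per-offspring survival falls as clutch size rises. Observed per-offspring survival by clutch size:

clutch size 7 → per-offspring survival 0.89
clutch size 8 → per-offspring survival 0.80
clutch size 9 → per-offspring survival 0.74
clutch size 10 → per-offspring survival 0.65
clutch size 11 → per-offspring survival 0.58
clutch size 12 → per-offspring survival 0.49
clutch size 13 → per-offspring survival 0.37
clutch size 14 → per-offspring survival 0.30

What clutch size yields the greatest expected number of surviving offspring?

9

Expected surviving offspring = c × s(c):
  c=7: 7 × 0.89 = 6.230
  c=8: 8 × 0.80 = 6.400
  c=9: 9 × 0.74 = 6.660
  c=10: 10 × 0.65 = 6.500
  c=11: 11 × 0.58 = 6.380
  c=12: 12 × 0.49 = 5.880
  c=13: 13 × 0.37 = 4.810
  c=14: 14 × 0.30 = 4.200
Maximum at c = 9 (6.660 surviving offspring).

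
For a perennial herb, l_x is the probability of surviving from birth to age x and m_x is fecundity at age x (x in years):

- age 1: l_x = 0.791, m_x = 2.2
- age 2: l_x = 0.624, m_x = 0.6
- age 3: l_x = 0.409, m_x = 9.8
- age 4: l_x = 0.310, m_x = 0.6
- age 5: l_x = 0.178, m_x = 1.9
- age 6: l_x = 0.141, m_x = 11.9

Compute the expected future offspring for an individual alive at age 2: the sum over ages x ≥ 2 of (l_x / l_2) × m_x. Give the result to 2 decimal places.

l_2 = 0.624. Conditional survival from age 2 to x is l_x / l_2.
  x=2: (0.624/0.624) × 0.6 = 0.6000
  x=3: (0.409/0.624) × 9.8 = 6.4234
  x=4: (0.310/0.624) × 0.6 = 0.2981
  x=5: (0.178/0.624) × 1.9 = 0.5420
  x=6: (0.141/0.624) × 11.9 = 2.6889
Sum = 0.6000 + 6.4234 + 0.2981 + 0.5420 + 2.6889 = 10.5524

10.55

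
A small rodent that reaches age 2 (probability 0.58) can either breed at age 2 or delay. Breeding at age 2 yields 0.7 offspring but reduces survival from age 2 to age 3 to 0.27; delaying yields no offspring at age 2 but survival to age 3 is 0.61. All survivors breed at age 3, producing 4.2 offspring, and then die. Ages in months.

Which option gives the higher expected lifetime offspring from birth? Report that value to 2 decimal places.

breed at age 2: R₀ = 0.58 × (0.7 + 0.27 × 4.2) = 0.58 × 1.8340 = 1.0637
delay to age 3: R₀ = 0.58 × (0.61 × 4.2) = 0.58 × 2.5620 = 1.4860
Higher: delay to age 3 (1.4860).

1.49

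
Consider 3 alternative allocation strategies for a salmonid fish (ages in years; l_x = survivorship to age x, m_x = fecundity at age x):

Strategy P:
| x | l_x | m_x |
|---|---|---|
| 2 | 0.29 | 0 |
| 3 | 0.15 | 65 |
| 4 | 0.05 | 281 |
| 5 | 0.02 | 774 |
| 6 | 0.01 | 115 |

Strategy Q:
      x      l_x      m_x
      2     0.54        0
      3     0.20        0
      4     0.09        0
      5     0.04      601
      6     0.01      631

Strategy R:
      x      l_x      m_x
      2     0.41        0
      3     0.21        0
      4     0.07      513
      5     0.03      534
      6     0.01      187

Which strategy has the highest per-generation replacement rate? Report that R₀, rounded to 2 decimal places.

Strategy P: R₀ = 0.29×0 + 0.15×65 + 0.05×281 + 0.02×774 + 0.01×115 = 40.4300
Strategy Q: R₀ = 0.54×0 + 0.20×0 + 0.09×0 + 0.04×601 + 0.01×631 = 30.3500
Strategy R: R₀ = 0.41×0 + 0.21×0 + 0.07×513 + 0.03×534 + 0.01×187 = 53.8000
Highest R₀: strategy R with 53.8000.

53.80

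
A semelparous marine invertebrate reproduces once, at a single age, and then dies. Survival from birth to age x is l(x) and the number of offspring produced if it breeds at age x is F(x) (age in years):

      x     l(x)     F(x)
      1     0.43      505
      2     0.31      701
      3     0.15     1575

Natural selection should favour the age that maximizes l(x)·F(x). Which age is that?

3

Expected offspring if breeding at age x = l(x) × F(x):
  age 1: 0.43 × 505 = 217.150
  age 2: 0.31 × 701 = 217.310
  age 3: 0.15 × 1575 = 236.250
Maximum at age 3 (236.250).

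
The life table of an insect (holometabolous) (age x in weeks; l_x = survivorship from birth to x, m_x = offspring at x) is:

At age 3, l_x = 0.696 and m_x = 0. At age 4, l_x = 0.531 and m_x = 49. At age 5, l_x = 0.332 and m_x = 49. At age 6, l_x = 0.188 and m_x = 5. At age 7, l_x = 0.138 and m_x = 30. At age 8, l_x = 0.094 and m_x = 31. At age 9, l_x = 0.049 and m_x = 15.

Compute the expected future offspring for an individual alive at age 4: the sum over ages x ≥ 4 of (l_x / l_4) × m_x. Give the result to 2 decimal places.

l_4 = 0.531. Conditional survival from age 4 to x is l_x / l_4.
  x=4: (0.531/0.531) × 49 = 49.0000
  x=5: (0.332/0.531) × 49 = 30.6365
  x=6: (0.188/0.531) × 5 = 1.7702
  x=7: (0.138/0.531) × 30 = 7.7966
  x=8: (0.094/0.531) × 31 = 5.4878
  x=9: (0.049/0.531) × 15 = 1.3842
Sum = 49.0000 + 30.6365 + 1.7702 + 7.7966 + 5.4878 + 1.3842 = 96.0753

96.08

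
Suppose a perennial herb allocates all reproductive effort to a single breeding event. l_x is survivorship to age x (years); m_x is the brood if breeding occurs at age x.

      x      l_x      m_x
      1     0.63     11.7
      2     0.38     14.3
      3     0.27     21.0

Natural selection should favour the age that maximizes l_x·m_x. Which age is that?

1

Expected offspring if breeding at age x = l_x × m_x:
  age 1: 0.63 × 11.7 = 7.371
  age 2: 0.38 × 14.3 = 5.434
  age 3: 0.27 × 21.0 = 5.670
Maximum at age 1 (7.371).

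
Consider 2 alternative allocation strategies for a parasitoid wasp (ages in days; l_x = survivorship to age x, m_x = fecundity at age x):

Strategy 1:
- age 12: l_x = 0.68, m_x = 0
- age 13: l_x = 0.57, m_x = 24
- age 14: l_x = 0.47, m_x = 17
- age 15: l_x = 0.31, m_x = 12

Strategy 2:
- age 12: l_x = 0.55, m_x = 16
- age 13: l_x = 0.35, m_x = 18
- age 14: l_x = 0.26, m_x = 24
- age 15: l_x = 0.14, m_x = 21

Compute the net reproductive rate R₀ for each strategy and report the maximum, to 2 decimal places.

25.39

Strategy 1: R₀ = 0.68×0 + 0.57×24 + 0.47×17 + 0.31×12 = 25.3900
Strategy 2: R₀ = 0.55×16 + 0.35×18 + 0.26×24 + 0.14×21 = 24.2800
Highest R₀: strategy 1 with 25.3900.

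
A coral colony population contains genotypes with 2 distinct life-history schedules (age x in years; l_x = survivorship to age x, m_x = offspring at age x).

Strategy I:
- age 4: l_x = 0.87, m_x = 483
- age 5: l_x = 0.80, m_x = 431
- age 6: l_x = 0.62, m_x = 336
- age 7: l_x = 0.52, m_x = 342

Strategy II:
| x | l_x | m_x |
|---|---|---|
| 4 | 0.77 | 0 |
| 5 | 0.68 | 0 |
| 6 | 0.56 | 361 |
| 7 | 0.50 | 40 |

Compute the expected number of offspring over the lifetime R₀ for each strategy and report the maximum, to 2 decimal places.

Strategy I: R₀ = 0.87×483 + 0.80×431 + 0.62×336 + 0.52×342 = 1151.1700
Strategy II: R₀ = 0.77×0 + 0.68×0 + 0.56×361 + 0.50×40 = 222.1600
Highest R₀: strategy I with 1151.1700.

1151.17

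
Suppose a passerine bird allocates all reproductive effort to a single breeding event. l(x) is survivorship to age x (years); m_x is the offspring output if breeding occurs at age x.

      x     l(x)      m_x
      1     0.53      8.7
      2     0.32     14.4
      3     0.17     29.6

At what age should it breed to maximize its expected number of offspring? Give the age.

Expected offspring if breeding at age x = l(x) × m_x:
  age 1: 0.53 × 8.7 = 4.611
  age 2: 0.32 × 14.4 = 4.608
  age 3: 0.17 × 29.6 = 5.032
Maximum at age 3 (5.032).

3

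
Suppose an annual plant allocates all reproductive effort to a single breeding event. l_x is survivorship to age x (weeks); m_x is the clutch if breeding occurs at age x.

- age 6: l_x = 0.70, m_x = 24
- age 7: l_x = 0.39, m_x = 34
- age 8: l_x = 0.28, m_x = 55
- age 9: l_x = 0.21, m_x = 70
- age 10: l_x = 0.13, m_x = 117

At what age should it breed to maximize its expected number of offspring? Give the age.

Expected offspring if breeding at age x = l_x × m_x:
  age 6: 0.70 × 24 = 16.800
  age 7: 0.39 × 34 = 13.260
  age 8: 0.28 × 55 = 15.400
  age 9: 0.21 × 70 = 14.700
  age 10: 0.13 × 117 = 15.210
Maximum at age 6 (16.800).

6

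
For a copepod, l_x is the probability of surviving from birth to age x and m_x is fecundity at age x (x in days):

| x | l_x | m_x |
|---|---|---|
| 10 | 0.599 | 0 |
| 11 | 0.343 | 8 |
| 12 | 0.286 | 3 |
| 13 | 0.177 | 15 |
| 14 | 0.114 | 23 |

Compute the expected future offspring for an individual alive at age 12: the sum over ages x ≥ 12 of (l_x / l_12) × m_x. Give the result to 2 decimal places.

l_12 = 0.286. Conditional survival from age 12 to x is l_x / l_12.
  x=12: (0.286/0.286) × 3 = 3.0000
  x=13: (0.177/0.286) × 15 = 9.2832
  x=14: (0.114/0.286) × 23 = 9.1678
Sum = 3.0000 + 9.2832 + 9.1678 = 21.4510

21.45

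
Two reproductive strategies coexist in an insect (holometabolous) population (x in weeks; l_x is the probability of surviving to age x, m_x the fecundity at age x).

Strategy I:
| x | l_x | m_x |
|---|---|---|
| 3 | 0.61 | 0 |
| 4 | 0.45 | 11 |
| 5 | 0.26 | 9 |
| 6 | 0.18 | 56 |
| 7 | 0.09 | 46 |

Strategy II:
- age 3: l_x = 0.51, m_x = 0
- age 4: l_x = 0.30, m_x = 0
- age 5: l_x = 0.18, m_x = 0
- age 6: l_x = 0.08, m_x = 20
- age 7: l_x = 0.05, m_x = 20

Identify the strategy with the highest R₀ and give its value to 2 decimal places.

Strategy I: R₀ = 0.61×0 + 0.45×11 + 0.26×9 + 0.18×56 + 0.09×46 = 21.5100
Strategy II: R₀ = 0.51×0 + 0.30×0 + 0.18×0 + 0.08×20 + 0.05×20 = 2.6000
Highest R₀: strategy I with 21.5100.

21.51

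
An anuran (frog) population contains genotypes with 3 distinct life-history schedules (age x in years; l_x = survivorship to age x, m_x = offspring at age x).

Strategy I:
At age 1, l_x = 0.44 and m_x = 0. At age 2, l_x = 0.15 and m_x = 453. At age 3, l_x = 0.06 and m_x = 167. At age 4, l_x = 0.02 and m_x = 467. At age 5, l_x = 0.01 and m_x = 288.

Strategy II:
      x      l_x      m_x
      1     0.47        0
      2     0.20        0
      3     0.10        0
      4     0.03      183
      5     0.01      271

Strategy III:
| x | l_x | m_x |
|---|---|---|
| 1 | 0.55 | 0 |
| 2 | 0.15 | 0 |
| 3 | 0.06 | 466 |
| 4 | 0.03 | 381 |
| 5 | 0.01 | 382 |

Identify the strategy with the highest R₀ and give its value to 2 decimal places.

90.19

Strategy I: R₀ = 0.44×0 + 0.15×453 + 0.06×167 + 0.02×467 + 0.01×288 = 90.1900
Strategy II: R₀ = 0.47×0 + 0.20×0 + 0.10×0 + 0.03×183 + 0.01×271 = 8.2000
Strategy III: R₀ = 0.55×0 + 0.15×0 + 0.06×466 + 0.03×381 + 0.01×382 = 43.2100
Highest R₀: strategy I with 90.1900.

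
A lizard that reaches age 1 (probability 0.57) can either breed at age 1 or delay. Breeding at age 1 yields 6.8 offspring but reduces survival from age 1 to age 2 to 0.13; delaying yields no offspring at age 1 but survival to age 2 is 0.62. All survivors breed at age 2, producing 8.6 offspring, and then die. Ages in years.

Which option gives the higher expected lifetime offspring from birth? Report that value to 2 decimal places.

4.51

breed at age 1: R₀ = 0.57 × (6.8 + 0.13 × 8.6) = 0.57 × 7.9180 = 4.5133
delay to age 2: R₀ = 0.57 × (0.62 × 8.6) = 0.57 × 5.3320 = 3.0392
Higher: breed at age 1 (4.5133).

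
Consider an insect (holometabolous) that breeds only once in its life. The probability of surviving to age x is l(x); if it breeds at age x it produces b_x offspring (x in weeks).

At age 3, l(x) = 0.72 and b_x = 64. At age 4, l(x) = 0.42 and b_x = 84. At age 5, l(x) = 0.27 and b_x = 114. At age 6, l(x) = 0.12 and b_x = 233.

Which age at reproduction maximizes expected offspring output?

Expected offspring if breeding at age x = l(x) × b_x:
  age 3: 0.72 × 64 = 46.080
  age 4: 0.42 × 84 = 35.280
  age 5: 0.27 × 114 = 30.780
  age 6: 0.12 × 233 = 27.960
Maximum at age 3 (46.080).

3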